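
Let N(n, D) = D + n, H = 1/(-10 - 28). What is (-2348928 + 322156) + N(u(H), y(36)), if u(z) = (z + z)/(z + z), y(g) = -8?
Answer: -2026779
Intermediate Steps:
H = -1/38 (H = 1/(-38) = -1/38 ≈ -0.026316)
u(z) = 1 (u(z) = (2*z)/((2*z)) = (2*z)*(1/(2*z)) = 1)
(-2348928 + 322156) + N(u(H), y(36)) = (-2348928 + 322156) + (-8 + 1) = -2026772 - 7 = -2026779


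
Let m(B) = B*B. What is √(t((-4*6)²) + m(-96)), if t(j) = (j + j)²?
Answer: 96*√145 ≈ 1156.0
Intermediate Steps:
t(j) = 4*j² (t(j) = (2*j)² = 4*j²)
m(B) = B²
√(t((-4*6)²) + m(-96)) = √(4*((-4*6)²)² + (-96)²) = √(4*((-24)²)² + 9216) = √(4*576² + 9216) = √(4*331776 + 9216) = √(1327104 + 9216) = √1336320 = 96*√145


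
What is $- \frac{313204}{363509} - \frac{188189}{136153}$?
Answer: $- \frac{111052059413}{49492840877} \approx -2.2438$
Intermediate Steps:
$- \frac{313204}{363509} - \frac{188189}{136153} = - \frac{111052059413}{49492840877}$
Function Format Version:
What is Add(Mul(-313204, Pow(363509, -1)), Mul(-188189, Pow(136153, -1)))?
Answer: Rational(-111052059413, 49492840877) ≈ -2.2438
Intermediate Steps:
Add(Mul(-313204, Pow(363509, -1)), Mul(-188189, Pow(136153, -1))) = Add(Mul(-313204, Rational(1, 363509)), Mul(-188189, Rational(1, 136153))) = Add(Rational(-313204, 363509), Rational(-188189, 136153)) = Rational(-111052059413, 49492840877)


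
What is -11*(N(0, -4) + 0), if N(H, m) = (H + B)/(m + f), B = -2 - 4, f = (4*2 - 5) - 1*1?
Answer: -33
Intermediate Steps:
f = 2 (f = (8 - 5) - 1 = 3 - 1 = 2)
B = -6
N(H, m) = (-6 + H)/(2 + m) (N(H, m) = (H - 6)/(m + 2) = (-6 + H)/(2 + m))
-11*(N(0, -4) + 0) = -11*((-6 + 0)/(2 - 4) + 0) = -11*(-6/(-2) + 0) = -11*(-1/2*(-6) + 0) = -11*(3 + 0) = -11*3 = -33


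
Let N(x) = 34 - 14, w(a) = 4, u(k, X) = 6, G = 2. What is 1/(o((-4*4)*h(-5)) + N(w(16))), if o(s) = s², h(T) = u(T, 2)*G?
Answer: 1/36884 ≈ 2.7112e-5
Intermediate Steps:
N(x) = 20
h(T) = 12 (h(T) = 6*2 = 12)
1/(o((-4*4)*h(-5)) + N(w(16))) = 1/((-4*4*12)² + 20) = 1/((-16*12)² + 20) = 1/((-192)² + 20) = 1/(36864 + 20) = 1/36884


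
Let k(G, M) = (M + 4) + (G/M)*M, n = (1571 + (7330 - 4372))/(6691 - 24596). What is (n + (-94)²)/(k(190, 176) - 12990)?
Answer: -158204051/225961100 ≈ -0.70014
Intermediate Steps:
n = -4529/17905 (n = (1571 + 2958)/(-17905) = 4529*(-1/17905) = -4529/17905 ≈ -0.25295)
k(G, M) = 4 + G + M (k(G, M) = (4 + M) + G = 4 + G + M)
(n + (-94)²)/(k(190, 176) - 12990) = (-4529/17905 + (-94)²)/((4 + 190 + 176) - 12990) = (-4529/17905 + 8836)/(370 - 12990) = (158204051/17905)/(-12620) = (158204051/17905)*(-1/12620) = -158204051/225961100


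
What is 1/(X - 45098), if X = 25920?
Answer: -1/19178 ≈ -5.2143e-5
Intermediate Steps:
1/(X - 45098) = 1/(25920 - 45098) = 1/(-19178) = -1/19178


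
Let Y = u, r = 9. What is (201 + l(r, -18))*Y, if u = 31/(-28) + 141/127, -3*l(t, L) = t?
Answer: 1089/1778 ≈ 0.61249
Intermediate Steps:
l(t, L) = -t/3
u = 11/3556 (u = 31*(-1/28) + 141*(1/127) = -31/28 + 141/127 = 11/3556 ≈ 0.0030934)
Y = 11/3556 ≈ 0.0030934
(201 + l(r, -18))*Y = (201 - ⅓*9)*(11/3556) = (201 - 3)*(11/3556) = 198*(11/3556) = 1089/1778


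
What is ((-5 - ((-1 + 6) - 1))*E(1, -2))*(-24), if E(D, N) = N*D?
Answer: -432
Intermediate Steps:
E(D, N) = D*N
((-5 - ((-1 + 6) - 1))*E(1, -2))*(-24) = ((-5 - ((-1 + 6) - 1))*(1*(-2)))*(-24) = ((-5 - (5 - 1))*(-2))*(-24) = ((-5 - 1*4)*(-2))*(-24) = ((-5 - 4)*(-2))*(-24) = -9*(-2)*(-24) = 18*(-24) = -432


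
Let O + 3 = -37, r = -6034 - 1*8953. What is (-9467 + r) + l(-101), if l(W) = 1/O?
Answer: -978161/40 ≈ -24454.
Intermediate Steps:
r = -14987 (r = -6034 - 8953 = -14987)
O = -40 (O = -3 - 37 = -40)
l(W) = -1/40 (l(W) = 1/(-40) = -1/40)
(-9467 + r) + l(-101) = (-9467 - 14987) - 1/40 = -24454 - 1/40 = -978161/40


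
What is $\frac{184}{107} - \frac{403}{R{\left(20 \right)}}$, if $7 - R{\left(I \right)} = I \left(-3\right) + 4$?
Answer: $- \frac{31529}{6741} \approx -4.6772$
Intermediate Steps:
$R{\left(I \right)} = 3 + 3 I$ ($R{\left(I \right)} = 7 - \left(I \left(-3\right) + 4\right) = 7 - \left(- 3 I + 4\right) = 7 - \left(4 - 3 I\right) = 7 + \left(-4 + 3 I\right) = 3 + 3 I$)
$\frac{184}{107} - \frac{403}{R{\left(20 \right)}} = \frac{184}{107} - \frac{403}{3 + 3 \cdot 20} = 184 \cdot \frac{1}{107} - \frac{403}{3 + 60} = \frac{184}{107} - \frac{403}{63} = - \frac{31529}{6741}$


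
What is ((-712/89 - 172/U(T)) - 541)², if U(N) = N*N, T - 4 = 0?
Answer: 5013121/16 ≈ 3.1332e+5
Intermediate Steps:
T = 4 (T = 4 + 0 = 4)
U(N) = N²
((-712/89 - 172/U(T)) - 541)² = ((-712/89 - 172/(4²)) - 541)² = ((-712*1/89 - 172/16) - 541)² = ((-8 - 172*1/16) - 541)² = ((-8 - 43/4) - 541)² = (-75/4 - 541)² = (-2239/4)² = 5013121/16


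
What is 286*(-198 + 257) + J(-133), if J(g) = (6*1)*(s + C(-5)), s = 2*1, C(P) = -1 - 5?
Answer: 16850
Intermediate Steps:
C(P) = -6
s = 2
J(g) = -24 (J(g) = (6*1)*(2 - 6) = 6*(-4) = -24)
286*(-198 + 257) + J(-133) = 286*(-198 + 257) - 24 = 286*59 - 24 = 16874 - 24 = 16850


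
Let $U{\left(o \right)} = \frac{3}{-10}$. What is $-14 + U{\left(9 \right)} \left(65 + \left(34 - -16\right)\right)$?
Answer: $- \frac{97}{2} \approx -48.5$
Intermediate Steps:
$U{\left(o \right)} = - \frac{3}{10}$ ($U{\left(o \right)} = 3 \left(- \frac{1}{10}\right) = - \frac{3}{10}$)
$-14 + U{\left(9 \right)} \left(65 + \left(34 - -16\right)\right) = -14 - \frac{3 \left(65 + \left(34 - -16\right)\right)}{10} = -14 - \frac{3 \left(65 + \left(34 + 16\right)\right)}{10} = -14 - \frac{3 \left(65 + 50\right)}{10} = -14 - \frac{69}{2} = - \frac{97}{2}$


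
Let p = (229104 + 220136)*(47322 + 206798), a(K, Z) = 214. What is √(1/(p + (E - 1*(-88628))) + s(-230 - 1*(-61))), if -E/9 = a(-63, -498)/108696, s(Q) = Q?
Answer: I*√80316361166704987709864707866341/689379968255109 ≈ 13.0*I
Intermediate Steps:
E = -321/18116 (E = -1926/108696 = -9*107/54348 = -321/18116 ≈ -0.017719)
p = 114160868800 (p = 449240*254120 = 114160868800)
√(1/(p + (E - 1*(-88628))) + s(-230 - 1*(-61))) = √(1/(114160868800 + (-321/18116 - 1*(-88628))) + (-230 - 1*(-61))) = √(1/(114160868800 + (-321/18116 + 88628)) + (-230 + 61)) = √(1/(114160868800 + 1605584527/18116) - 169) = √(1/(2068139904765327/18116) - 169) = √(18116/2068139904765327 - 169) = √(-349515643905322147/2068139904765327) = I*√80316361166704987709864707866341/689379968255109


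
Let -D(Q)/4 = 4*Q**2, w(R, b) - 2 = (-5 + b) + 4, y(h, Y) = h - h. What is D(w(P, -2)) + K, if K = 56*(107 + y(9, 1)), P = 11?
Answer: 5976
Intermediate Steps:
y(h, Y) = 0
w(R, b) = 1 + b (w(R, b) = 2 + ((-5 + b) + 4) = 2 + (-1 + b) = 1 + b)
D(Q) = -16*Q**2
K = 5992 (K = 56*(107 + 0) = 56*107 = 5992)
D(w(P, -2)) + K = -16*(1 - 2)**2 + 5992 = -16*(-1)**2 + 5992 = -16*1 + 5992 = -16 + 5992 = 5976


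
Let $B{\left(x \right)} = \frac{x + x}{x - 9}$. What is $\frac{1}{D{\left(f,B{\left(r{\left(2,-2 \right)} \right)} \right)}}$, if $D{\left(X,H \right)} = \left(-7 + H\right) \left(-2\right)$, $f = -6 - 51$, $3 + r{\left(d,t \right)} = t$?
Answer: $\frac{7}{88} \approx 0.079545$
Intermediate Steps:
$r{\left(d,t \right)} = -3 + t$
$f = -57$ ($f = -6 - 51 = -57$)
$B{\left(x \right)} = \frac{2 x}{-9 + x}$
$D{\left(X,H \right)} = 14 - 2 H$
$\frac{1}{D{\left(f,B{\left(r{\left(2,-2 \right)} \right)} \right)}} = \frac{1}{14 - 2 \frac{2 \left(-3 - 2\right)}{-9 - 5}} = \frac{1}{14 - 2 \cdot 2 \left(-5\right) \frac{1}{-9 - 5}} = \frac{1}{14 - 2 \cdot 2 \left(-5\right) \frac{1}{-14}} = \frac{1}{14 - 2 \cdot 2 \left(-5\right) \left(- \frac{1}{14}\right)} = \frac{1}{14 - \frac{10}{7}} = \frac{1}{\frac{88}{7}} = \frac{7}{88}$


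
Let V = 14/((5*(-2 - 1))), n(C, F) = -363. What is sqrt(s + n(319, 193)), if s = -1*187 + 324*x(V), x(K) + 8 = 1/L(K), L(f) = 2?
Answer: 2*I*sqrt(745) ≈ 54.589*I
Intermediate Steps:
V = -14/15 (V = 14/((5*(-3))) = 14/(-15) = 14*(-1/15) = -14/15 ≈ -0.93333)
x(K) = -15/2 (x(K) = -8 + 1/2 = -15/2)
s = -2617 (s = -1*187 + 324*(-15/2) = -187 - 2430 = -2617)
sqrt(s + n(319, 193)) = sqrt(-2617 - 363) = sqrt(-2980) = 2*I*sqrt(745)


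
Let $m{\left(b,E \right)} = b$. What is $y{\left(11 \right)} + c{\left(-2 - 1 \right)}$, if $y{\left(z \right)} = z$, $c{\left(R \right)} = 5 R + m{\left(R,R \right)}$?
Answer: $-7$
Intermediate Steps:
$c{\left(R \right)} = 6 R$ ($c{\left(R \right)} = 5 R + R = 6 R$)
$y{\left(11 \right)} + c{\left(-2 - 1 \right)} = 11 + 6 \left(-2 - 1\right) = 11 + 6 \left(-3\right) = 11 - 18 = -7$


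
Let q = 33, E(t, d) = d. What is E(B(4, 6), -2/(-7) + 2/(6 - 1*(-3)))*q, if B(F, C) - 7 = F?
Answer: 352/21 ≈ 16.762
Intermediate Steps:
B(F, C) = 7 + F
E(B(4, 6), -2/(-7) + 2/(6 - 1*(-3)))*q = (-2/(-7) + 2/(6 - 1*(-3)))*33 = (-2*(-⅐) + 2/(6 + 3))*33 = (2/7 + 2/9)*33 = (32/63)*33 = 352/21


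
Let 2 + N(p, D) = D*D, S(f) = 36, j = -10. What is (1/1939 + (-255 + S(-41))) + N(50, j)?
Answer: -234618/1939 ≈ -121.00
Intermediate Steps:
N(p, D) = -2 + D² (N(p, D) = -2 + D*D = -2 + D²)
(1/1939 + (-255 + S(-41))) + N(50, j) = (1/1939 + (-255 + 36)) + (-2 + (-10)²) = (1/1939 - 219) + (-2 + 100) = -424640/1939 + 98 = -234618/1939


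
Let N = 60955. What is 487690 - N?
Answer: 426735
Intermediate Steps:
487690 - N = 487690 - 1*60955 = 487690 - 60955 = 426735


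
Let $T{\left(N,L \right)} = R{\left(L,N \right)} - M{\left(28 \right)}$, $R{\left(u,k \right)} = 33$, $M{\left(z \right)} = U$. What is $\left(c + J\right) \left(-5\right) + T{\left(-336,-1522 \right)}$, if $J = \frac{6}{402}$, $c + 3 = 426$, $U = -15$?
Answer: $- \frac{138494}{67} \approx -2067.1$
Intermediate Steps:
$c = 423$ ($c = -3 + 426 = 423$)
$M{\left(z \right)} = -15$
$J = \frac{1}{67}$ ($J = 6 \cdot \frac{1}{402} = \frac{1}{67} \approx 0.014925$)
$T{\left(N,L \right)} = 48$ ($T{\left(N,L \right)} = 33 - -15 = 33 + 15 = 48$)
$\left(c + J\right) \left(-5\right) + T{\left(-336,-1522 \right)} = \left(423 + \frac{1}{67}\right) \left(-5\right) + 48 = \frac{28342}{67} \left(-5\right) + 48 = - \frac{141710}{67} + 48 = - \frac{138494}{67}$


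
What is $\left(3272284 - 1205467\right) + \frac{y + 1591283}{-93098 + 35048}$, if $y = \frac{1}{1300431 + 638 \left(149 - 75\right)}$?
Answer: $\frac{5389544896897286}{2607689205} \approx 2.0668 \cdot 10^{6}$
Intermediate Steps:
$y = \frac{1}{1347643}$ ($y = \frac{1}{1300431 + 638 \cdot 74} = \frac{1}{1300431 + 47212} = \frac{1}{1347643} \approx 7.4204 \cdot 10^{-7}$)
$\left(3272284 - 1205467\right) + \frac{y + 1591283}{-93098 + 35048} = \left(3272284 - 1205467\right) + \frac{\frac{1}{1347643} + 1591283}{-93098 + 35048} = 2066817 + \frac{2144481395970}{1347643 \left(-58050\right)} = 2066817 + \frac{2144481395970}{1347643} \left(- \frac{1}{58050}\right) = 2066817 - \frac{71482713199}{2607689205} = \frac{5389544896897286}{2607689205}$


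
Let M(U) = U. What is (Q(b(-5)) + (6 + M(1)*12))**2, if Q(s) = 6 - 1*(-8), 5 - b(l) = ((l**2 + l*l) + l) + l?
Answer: 1024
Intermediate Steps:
b(l) = 5 - 2*l - 2*l**2 (b(l) = 5 - (((l**2 + l*l) + l) + l) = 5 - (((l**2 + l**2) + l) + l) = 5 - ((2*l**2 + l) + l) = 5 - ((l + 2*l**2) + l) = 5 - (2*l + 2*l**2) = 5 + (-2*l - 2*l**2) = 5 - 2*l - 2*l**2)
Q(s) = 14 (Q(s) = 6 + 8 = 14)
(Q(b(-5)) + (6 + M(1)*12))**2 = (14 + (6 + 1*12))**2 = (14 + (6 + 12))**2 = (14 + 18)**2 = 32**2 = 1024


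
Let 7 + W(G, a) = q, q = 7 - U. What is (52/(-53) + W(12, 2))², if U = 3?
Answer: 44521/2809 ≈ 15.849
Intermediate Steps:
q = 4 (q = 7 - 1*3 = 7 - 3 = 4)
W(G, a) = -3 (W(G, a) = -7 + 4 = -3)
(52/(-53) + W(12, 2))² = (52/(-53) - 3)² = (52*(-1/53) - 3)² = (-52/53 - 3)² = (-211/53)² = 44521/2809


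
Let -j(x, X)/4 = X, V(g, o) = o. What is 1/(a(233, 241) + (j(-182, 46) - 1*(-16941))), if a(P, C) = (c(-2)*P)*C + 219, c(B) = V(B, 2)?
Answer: 1/129282 ≈ 7.7350e-6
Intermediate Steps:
j(x, X) = -4*X
c(B) = 2
a(P, C) = 219 + 2*C*P (a(P, C) = (2*P)*C + 219 = 2*C*P + 219 = 219 + 2*C*P)
1/(a(233, 241) + (j(-182, 46) - 1*(-16941))) = 1/((219 + 2*241*233) + (-4*46 - 1*(-16941))) = 1/((219 + 112306) + (-184 + 16941)) = 1/(112525 + 16757) = 1/129282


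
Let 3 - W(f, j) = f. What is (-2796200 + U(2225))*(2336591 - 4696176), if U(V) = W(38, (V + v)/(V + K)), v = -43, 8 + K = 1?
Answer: 6597954162475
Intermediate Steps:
K = -7 (K = -8 + 1 = -7)
W(f, j) = 3 - f
U(V) = -35 (U(V) = 3 - 1*38 = 3 - 38 = -35)
(-2796200 + U(2225))*(2336591 - 4696176) = (-2796200 - 35)*(2336591 - 4696176) = -2796235*(-2359585) = 6597954162475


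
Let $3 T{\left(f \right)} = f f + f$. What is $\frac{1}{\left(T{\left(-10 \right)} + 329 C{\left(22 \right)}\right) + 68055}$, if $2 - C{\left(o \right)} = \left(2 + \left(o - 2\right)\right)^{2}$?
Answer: $- \frac{1}{90493} \approx -1.1051 \cdot 10^{-5}$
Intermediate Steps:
$C{\left(o \right)} = 2 - o^{2}$ ($C{\left(o \right)} = 2 - \left(2 + \left(o - 2\right)\right)^{2} = 2 - \left(2 + \left(-2 + o\right)\right)^{2} = 2 - o^{2}$)
$T{\left(f \right)} = \frac{f}{3} + \frac{f^{2}}{3}$ ($T{\left(f \right)} = \frac{f f + f}{3} = \frac{f^{2} + f}{3} = \frac{f + f^{2}}{3} = \frac{f}{3} + \frac{f^{2}}{3}$)
$\frac{1}{\left(T{\left(-10 \right)} + 329 C{\left(22 \right)}\right) + 68055} = \frac{1}{\left(\frac{1}{3} \left(-10\right) \left(1 - 10\right) + 329 \left(2 - 22^{2}\right)\right) + 68055} = \frac{1}{\left(\frac{1}{3} \left(-10\right) \left(-9\right) + 329 \left(2 - 484\right)\right) + 68055} = \frac{1}{\left(30 + 329 \left(2 - 484\right)\right) + 68055} = \frac{1}{\left(30 + 329 \left(-482\right)\right) + 68055} = \frac{1}{\left(30 - 158578\right) + 68055} = \frac{1}{-158548 + 68055} = \frac{1}{-90493} = - \frac{1}{90493}$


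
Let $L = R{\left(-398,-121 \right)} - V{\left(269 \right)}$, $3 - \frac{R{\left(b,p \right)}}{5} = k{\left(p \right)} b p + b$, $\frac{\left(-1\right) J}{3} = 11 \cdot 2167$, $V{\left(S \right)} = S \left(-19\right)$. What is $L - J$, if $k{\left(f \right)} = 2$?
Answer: $-402953$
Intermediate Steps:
$V{\left(S \right)} = - 19 S$
$J = -71511$ ($J = - 3 \cdot 11 \cdot 2167 = \left(-3\right) 23837 = -71511$)
$R{\left(b,p \right)} = 15 - 5 b - 10 b p$ ($R{\left(b,p \right)} = 15 - 5 \left(2 b p + b\right) = 15 - 5 \left(b + 2 b p\right) = 15 - \left(5 b + 10 b p\right) = 15 - 5 b - 10 b p$)
$L = -474464$ ($L = \left(15 - -1990 - \left(-3980\right) \left(-121\right)\right) - \left(-19\right) 269 = \left(15 + 1990 - 481580\right) - -5111 = -479575 + 5111 = -474464$)
$L - J = -474464 - -71511 = -474464 + 71511 = -402953$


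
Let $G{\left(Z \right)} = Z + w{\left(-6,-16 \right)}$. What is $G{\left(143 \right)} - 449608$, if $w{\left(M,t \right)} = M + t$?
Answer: $-449487$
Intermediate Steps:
$G{\left(Z \right)} = -22 + Z$ ($G{\left(Z \right)} = Z - 22 = -22 + Z$)
$G{\left(143 \right)} - 449608 = \left(-22 + 143\right) - 449608 = 121 - 449608 = -449487$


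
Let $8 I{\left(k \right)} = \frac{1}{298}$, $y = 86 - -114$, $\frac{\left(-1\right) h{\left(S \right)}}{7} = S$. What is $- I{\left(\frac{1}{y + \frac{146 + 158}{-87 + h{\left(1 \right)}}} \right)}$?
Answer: $- \frac{1}{2384} \approx -0.00041946$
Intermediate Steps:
$h{\left(S \right)} = - 7 S$
$y = 200$ ($y = 86 + 114 = 200$)
$I{\left(k \right)} = \frac{1}{2384}$ ($I{\left(k \right)} = \frac{1}{8 \cdot 298} = \frac{1}{8} \cdot \frac{1}{298} = \frac{1}{2384}$)
$- I{\left(\frac{1}{y + \frac{146 + 158}{-87 + h{\left(1 \right)}}} \right)} = \left(-1\right) \frac{1}{2384} = - \frac{1}{2384}$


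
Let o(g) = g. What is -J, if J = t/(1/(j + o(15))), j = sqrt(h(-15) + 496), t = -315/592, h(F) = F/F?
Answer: 4725/592 + 315*sqrt(497)/592 ≈ 19.844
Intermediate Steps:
h(F) = 1
t = -315/592 (t = -315*1/592 = -315/592 ≈ -0.53209)
j = sqrt(497) (j = sqrt(1 + 496) = sqrt(497) ≈ 22.293)
J = -4725/592 - 315*sqrt(497)/592 (J = -(4725/592 + 315*sqrt(497)/592) = -315*(15 + sqrt(497))/592 = -4725/592 - 315*sqrt(497)/592 ≈ -19.844)
-J = -(-4725/592 - 315*sqrt(497)/592) = 4725/592 + 315*sqrt(497)/592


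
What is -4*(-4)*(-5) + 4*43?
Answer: 92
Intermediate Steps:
-4*(-4)*(-5) + 4*43 = 16*(-5) + 172 = -80 + 172 = 92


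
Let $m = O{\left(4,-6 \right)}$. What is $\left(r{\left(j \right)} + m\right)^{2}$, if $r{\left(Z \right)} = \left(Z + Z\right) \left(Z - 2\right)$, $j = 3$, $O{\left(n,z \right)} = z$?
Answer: $0$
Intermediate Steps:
$m = -6$
$r{\left(Z \right)} = 2 Z \left(-2 + Z\right)$
$\left(r{\left(j \right)} + m\right)^{2} = \left(2 \cdot 3 \left(-2 + 3\right) - 6\right)^{2} = \left(2 \cdot 3 \cdot 1 - 6\right)^{2} = \left(6 - 6\right)^{2} = 0^{2} = 0$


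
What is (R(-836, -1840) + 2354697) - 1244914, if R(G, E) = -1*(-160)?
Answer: 1109943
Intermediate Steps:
R(G, E) = 160
(R(-836, -1840) + 2354697) - 1244914 = (160 + 2354697) - 1244914 = 2354857 - 1244914 = 1109943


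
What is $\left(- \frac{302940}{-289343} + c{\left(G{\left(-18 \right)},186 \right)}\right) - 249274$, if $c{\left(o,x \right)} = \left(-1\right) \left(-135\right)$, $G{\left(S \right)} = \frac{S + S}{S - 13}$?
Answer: $- \frac{72086322737}{289343} \approx -2.4914 \cdot 10^{5}$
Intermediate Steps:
$G{\left(S \right)} = \frac{2 S}{-13 + S}$
$c{\left(o,x \right)} = 135$
$\left(- \frac{302940}{-289343} + c{\left(G{\left(-18 \right)},186 \right)}\right) - 249274 = \left(- \frac{302940}{-289343} + 135\right) - 249274 = \left(\left(-302940\right) \left(- \frac{1}{289343}\right) + 135\right) - 249274 = \left(\frac{302940}{289343} + 135\right) - 249274 = \frac{39364245}{289343} - 249274 = - \frac{72086322737}{289343}$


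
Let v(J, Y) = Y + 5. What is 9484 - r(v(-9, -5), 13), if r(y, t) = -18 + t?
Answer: 9489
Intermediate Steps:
v(J, Y) = 5 + Y
9484 - r(v(-9, -5), 13) = 9484 - (-18 + 13) = 9484 - 1*(-5) = 9484 + 5 = 9489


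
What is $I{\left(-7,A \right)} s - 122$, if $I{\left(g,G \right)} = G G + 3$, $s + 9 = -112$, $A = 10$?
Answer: $-12585$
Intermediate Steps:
$s = -121$ ($s = -9 - 112 = -121$)
$I{\left(g,G \right)} = 3 + G^{2}$ ($I{\left(g,G \right)} = G^{2} + 3 = 3 + G^{2}$)
$I{\left(-7,A \right)} s - 122 = \left(3 + 10^{2}\right) \left(-121\right) - 122 = \left(3 + 100\right) \left(-121\right) - 122 = 103 \left(-121\right) - 122 = -12463 - 122 = -12585$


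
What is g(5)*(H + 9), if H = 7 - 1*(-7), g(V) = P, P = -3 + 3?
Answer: 0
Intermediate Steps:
P = 0
g(V) = 0
H = 14 (H = 7 + 7 = 14)
g(5)*(H + 9) = 0*(14 + 9) = 0*23 = 0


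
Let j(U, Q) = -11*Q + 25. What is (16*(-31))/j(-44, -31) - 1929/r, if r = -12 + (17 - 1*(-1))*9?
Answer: -130069/9150 ≈ -14.215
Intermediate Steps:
j(U, Q) = 25 - 11*Q
r = 150 (r = -12 + (17 + 1)*9 = -12 + 18*9 = -12 + 162 = 150)
(16*(-31))/j(-44, -31) - 1929/r = (16*(-31))/(25 - 11*(-31)) - 1929/150 = -496/(25 + 341) - 1929*1/150 = -496/366 - 643/50 = -496*1/366 - 643/50 = -248/183 - 643/50 = -130069/9150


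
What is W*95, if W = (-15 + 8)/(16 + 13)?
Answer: -665/29 ≈ -22.931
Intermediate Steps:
W = -7/29 ≈ -0.24138
W*95 = -7/29*95 = -665/29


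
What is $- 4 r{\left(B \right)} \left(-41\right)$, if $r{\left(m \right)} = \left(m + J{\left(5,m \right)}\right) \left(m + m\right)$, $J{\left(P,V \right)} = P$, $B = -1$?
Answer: $-1312$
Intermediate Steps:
$r{\left(m \right)} = 2 m \left(5 + m\right)$ ($r{\left(m \right)} = \left(m + 5\right) \left(m + m\right) = \left(5 + m\right) 2 m = 2 m \left(5 + m\right)$)
$- 4 r{\left(B \right)} \left(-41\right) = - 4 \cdot 2 \left(-1\right) \left(5 - 1\right) \left(-41\right) = - 4 \cdot 2 \left(-1\right) 4 \left(-41\right) = \left(-4\right) \left(-8\right) \left(-41\right) = 32 \left(-41\right) = -1312$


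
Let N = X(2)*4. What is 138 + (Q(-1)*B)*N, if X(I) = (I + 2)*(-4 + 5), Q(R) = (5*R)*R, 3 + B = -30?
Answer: -2502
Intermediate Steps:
B = -33 (B = -3 - 30 = -33)
Q(R) = 5*R**2
X(I) = 2 + I (X(I) = (2 + I)*1 = 2 + I)
N = 16 (N = (2 + 2)*4 = 4*4 = 16)
138 + (Q(-1)*B)*N = 138 + ((5*(-1)**2)*(-33))*16 = 138 + ((5*1)*(-33))*16 = 138 + (5*(-33))*16 = 138 - 165*16 = 138 - 2640 = -2502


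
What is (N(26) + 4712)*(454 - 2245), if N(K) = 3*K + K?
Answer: -8625456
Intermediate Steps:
N(K) = 4*K
(N(26) + 4712)*(454 - 2245) = (4*26 + 4712)*(454 - 2245) = (104 + 4712)*(-1791) = 4816*(-1791) = -8625456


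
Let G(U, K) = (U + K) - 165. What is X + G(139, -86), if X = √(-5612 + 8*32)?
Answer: -112 + 2*I*√1339 ≈ -112.0 + 73.185*I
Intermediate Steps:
G(U, K) = -165 + K + U (G(U, K) = (K + U) - 165 = -165 + K + U)
X = 2*I*√1339 (X = √(-5612 + 256) = √(-5356) = 2*I*√1339 ≈ 73.185*I)
X + G(139, -86) = 2*I*√1339 + (-165 - 86 + 139) = 2*I*√1339 - 112 = -112 + 2*I*√1339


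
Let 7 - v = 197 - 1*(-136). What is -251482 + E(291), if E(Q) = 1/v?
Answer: -81983133/326 ≈ -2.5148e+5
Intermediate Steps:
v = -326 (v = 7 - (197 - 1*(-136)) = 7 - (197 + 136) = 7 - 1*333 = 7 - 333 = -326)
E(Q) = -1/326 (E(Q) = 1/(-326) = -1/326)
-251482 + E(291) = -251482 - 1/326 = -81983133/326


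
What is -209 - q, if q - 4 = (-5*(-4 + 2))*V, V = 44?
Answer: -653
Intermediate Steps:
q = 444 (q = 4 - 5*(-4 + 2)*44 = 4 - 5*(-2)*44 = 4 + 10*44 = 4 + 440 = 444)
-209 - q = -209 - 1*444 = -209 - 444 = -653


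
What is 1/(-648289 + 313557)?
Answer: -1/334732 ≈ -2.9875e-6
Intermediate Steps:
1/(-648289 + 313557) = 1/(-334732) = -1/334732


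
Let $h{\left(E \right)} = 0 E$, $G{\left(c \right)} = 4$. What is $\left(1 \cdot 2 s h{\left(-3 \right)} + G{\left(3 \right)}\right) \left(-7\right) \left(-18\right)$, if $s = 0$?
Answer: $504$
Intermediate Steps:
$h{\left(E \right)} = 0$
$\left(1 \cdot 2 s h{\left(-3 \right)} + G{\left(3 \right)}\right) \left(-7\right) \left(-18\right) = \left(1 \cdot 2 \cdot 0 \cdot 0 + 4\right) \left(-7\right) \left(-18\right) = \left(2 \cdot 0 \cdot 0 + 4\right) \left(-7\right) \left(-18\right) = \left(0 \cdot 0 + 4\right) \left(-7\right) \left(-18\right) = \left(0 + 4\right) \left(-7\right) \left(-18\right) = 4 \left(-7\right) \left(-18\right) = \left(-28\right) \left(-18\right) = 504$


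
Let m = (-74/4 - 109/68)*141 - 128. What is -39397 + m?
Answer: -2880447/68 ≈ -42360.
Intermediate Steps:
m = -201451/68 (m = (-74*1/4 - 109*1/68)*141 - 128 = (-37/2 - 109/68)*141 - 128 = -1367/68*141 - 128 = -192747/68 - 128 = -201451/68 ≈ -2962.5)
-39397 + m = -39397 - 201451/68 = -2880447/68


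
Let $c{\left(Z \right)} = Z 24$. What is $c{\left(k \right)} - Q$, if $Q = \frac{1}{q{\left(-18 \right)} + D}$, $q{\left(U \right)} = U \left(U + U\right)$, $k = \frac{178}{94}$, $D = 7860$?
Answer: $\frac{18173041}{399876} \approx 45.447$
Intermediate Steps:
$k = \frac{89}{47}$ ($k = 178 \cdot \frac{1}{94} = \frac{89}{47} \approx 1.8936$)
$q{\left(U \right)} = 2 U^{2}$ ($q{\left(U \right)} = U 2 U = 2 U^{2}$)
$Q = \frac{1}{8508}$ ($Q = \frac{1}{2 \left(-18\right)^{2} + 7860} = \frac{1}{2 \cdot 324 + 7860} = \frac{1}{648 + 7860} = \frac{1}{8508} \approx 0.00011754$)
$c{\left(Z \right)} = 24 Z$
$c{\left(k \right)} - Q = 24 \cdot \frac{89}{47} - \frac{1}{8508} = \frac{2136}{47} - \frac{1}{8508} = \frac{18173041}{399876}$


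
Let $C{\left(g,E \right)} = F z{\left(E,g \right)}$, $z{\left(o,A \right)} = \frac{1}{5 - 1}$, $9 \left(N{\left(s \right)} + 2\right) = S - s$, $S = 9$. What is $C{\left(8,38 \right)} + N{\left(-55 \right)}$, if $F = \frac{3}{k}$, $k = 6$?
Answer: $\frac{377}{72} \approx 5.2361$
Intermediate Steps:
$N{\left(s \right)} = -1 - \frac{s}{9}$ ($N{\left(s \right)} = -2 + \frac{9 - s}{9} = -2 - \left(-1 + \frac{s}{9}\right) = -1 - \frac{s}{9}$)
$z{\left(o,A \right)} = \frac{1}{4}$
$F = \frac{1}{2}$ ($F = \frac{3}{6} = 3 \cdot \frac{1}{6} = \frac{1}{2} \approx 0.5$)
$C{\left(g,E \right)} = \frac{1}{8}$ ($C{\left(g,E \right)} = \frac{1}{2} \cdot \frac{1}{4} = \frac{1}{8}$)
$C{\left(8,38 \right)} + N{\left(-55 \right)} = \frac{1}{8} - - \frac{46}{9} = \frac{1}{8} + \left(-1 + \frac{55}{9}\right) = \frac{1}{8} + \frac{46}{9} = \frac{377}{72}$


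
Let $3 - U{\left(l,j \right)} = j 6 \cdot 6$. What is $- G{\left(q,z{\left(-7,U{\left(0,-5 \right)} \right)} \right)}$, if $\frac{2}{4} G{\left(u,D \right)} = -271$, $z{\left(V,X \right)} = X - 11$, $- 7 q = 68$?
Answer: $542$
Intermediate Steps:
$q = - \frac{68}{7}$ ($q = \left(- \frac{1}{7}\right) 68 = - \frac{68}{7} \approx -9.7143$)
$U{\left(l,j \right)} = 3 - 36 j$ ($U{\left(l,j \right)} = 3 - j 6 \cdot 6 = 3 - 6 j 6 = 3 - 36 j$)
$z{\left(V,X \right)} = -11 + X$
$G{\left(u,D \right)} = -542$ ($G{\left(u,D \right)} = 2 \left(-271\right) = -542$)
$- G{\left(q,z{\left(-7,U{\left(0,-5 \right)} \right)} \right)} = \left(-1\right) \left(-542\right) = 542$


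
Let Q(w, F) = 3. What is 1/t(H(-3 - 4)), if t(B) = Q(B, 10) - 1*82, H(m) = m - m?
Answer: -1/79 ≈ -0.012658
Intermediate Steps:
H(m) = 0
t(B) = -79 (t(B) = 3 - 1*82 = 3 - 82 = -79)
1/t(H(-3 - 4)) = 1/(-79) = -1/79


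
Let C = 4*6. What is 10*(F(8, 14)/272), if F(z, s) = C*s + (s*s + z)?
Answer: 675/34 ≈ 19.853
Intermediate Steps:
C = 24
F(z, s) = z + s² + 24*s (F(z, s) = 24*s + (s*s + z) = 24*s + (s² + z) = 24*s + (z + s²) = z + s² + 24*s)
10*(F(8, 14)/272) = 10*((8 + 14² + 24*14)/272) = 10*((8 + 196 + 336)*(1/272)) = 10*(540*(1/272)) = 10*(135/68) = 675/34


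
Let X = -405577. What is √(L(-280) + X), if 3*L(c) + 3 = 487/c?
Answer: I*√71544061470/420 ≈ 636.85*I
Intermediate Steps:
L(c) = -1 + 487/(3*c) (L(c) = -1 + (487/c)/3 = -1 + 487/(3*c))
√(L(-280) + X) = √((487/3 - 1*(-280))/(-280) - 405577) = √(-(487/3 + 280)/280 - 405577) = √(-1/280*1327/3 - 405577) = √(-1327/840 - 405577) = √(-340686007/840) = I*√71544061470/420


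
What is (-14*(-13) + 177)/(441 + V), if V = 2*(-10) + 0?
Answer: 359/421 ≈ 0.85273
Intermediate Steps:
V = -20 (V = -20 + 0 = -20)
(-14*(-13) + 177)/(441 + V) = (-14*(-13) + 177)/(441 - 20) = (182 + 177)/421 = 359*(1/421) = 359/421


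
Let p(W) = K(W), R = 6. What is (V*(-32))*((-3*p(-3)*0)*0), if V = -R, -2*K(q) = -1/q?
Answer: 0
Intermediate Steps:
K(q) = 1/(2*q) (K(q) = -(-1)/(2*q) = 1/(2*q))
p(W) = 1/(2*W)
V = -6 (V = -1*6 = -6)
(V*(-32))*((-3*p(-3)*0)*0) = (-6*(-32))*((-3/(2*(-3))*0)*0) = 192*((-3*(-1)/(2*3)*0)*0) = 192*((-3*(-⅙)*0)*0) = 192*(((½)*0)*0) = 192*(0*0) = 192*0 = 0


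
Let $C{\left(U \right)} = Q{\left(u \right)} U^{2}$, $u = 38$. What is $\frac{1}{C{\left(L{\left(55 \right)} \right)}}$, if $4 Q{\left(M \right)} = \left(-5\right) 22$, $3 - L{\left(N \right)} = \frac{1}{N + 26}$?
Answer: $- \frac{6561}{1610510} \approx -0.0040739$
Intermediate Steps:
$L{\left(N \right)} = 3 - \frac{1}{26 + N}$ ($L{\left(N \right)} = 3 - \frac{1}{N + 26} = 3 - \frac{1}{26 + N}$)
$Q{\left(M \right)} = - \frac{55}{2}$ ($Q{\left(M \right)} = \frac{\left(-5\right) 22}{4} = \frac{1}{4} \left(-110\right) = - \frac{55}{2}$)
$C{\left(U \right)} = - \frac{55 U^{2}}{2}$
$\frac{1}{C{\left(L{\left(55 \right)} \right)}} = \frac{1}{\left(- \frac{55}{2}\right) \left(\frac{77 + 3 \cdot 55}{26 + 55}\right)^{2}} = \frac{1}{\left(- \frac{55}{2}\right) \left(\frac{77 + 165}{81}\right)^{2}} = \frac{1}{\left(- \frac{55}{2}\right) \left(\frac{1}{81} \cdot 242\right)^{2}} = \frac{1}{\left(- \frac{55}{2}\right) \left(\frac{242}{81}\right)^{2}} = \frac{1}{\left(- \frac{55}{2}\right) \frac{58564}{6561}} = \frac{1}{- \frac{1610510}{6561}} = - \frac{6561}{1610510}$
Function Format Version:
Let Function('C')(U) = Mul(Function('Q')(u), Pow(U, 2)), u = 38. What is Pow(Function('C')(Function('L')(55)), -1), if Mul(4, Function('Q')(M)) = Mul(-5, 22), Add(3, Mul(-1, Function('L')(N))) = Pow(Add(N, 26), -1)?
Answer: Rational(-6561, 1610510) ≈ -0.0040739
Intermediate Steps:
Function('L')(N) = Add(3, Mul(-1, Pow(Add(26, N), -1))) (Function('L')(N) = Add(3, Mul(-1, Pow(Add(N, 26), -1))) = Add(3, Mul(-1, Pow(Add(26, N), -1))))
Function('Q')(M) = Rational(-55, 2) (Function('Q')(M) = Mul(Rational(1, 4), Mul(-5, 22)) = Mul(Rational(1, 4), -110) = Rational(-55, 2))
Function('C')(U) = Mul(Rational(-55, 2), Pow(U, 2))
Pow(Function('C')(Function('L')(55)), -1) = Pow(Mul(Rational(-55, 2), Pow(Mul(Pow(Add(26, 55), -1), Add(77, Mul(3, 55))), 2)), -1) = Pow(Mul(Rational(-55, 2), Pow(Mul(Pow(81, -1), Add(77, 165)), 2)), -1) = Pow(Mul(Rational(-55, 2), Pow(Mul(Rational(1, 81), 242), 2)), -1) = Pow(Mul(Rational(-55, 2), Pow(Rational(242, 81), 2)), -1) = Pow(Mul(Rational(-55, 2), Rational(58564, 6561)), -1) = Pow(Rational(-1610510, 6561), -1) = Rational(-6561, 1610510)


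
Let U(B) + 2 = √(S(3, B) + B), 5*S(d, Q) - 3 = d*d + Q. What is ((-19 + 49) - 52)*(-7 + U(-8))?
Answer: 198 - 132*I*√5/5 ≈ 198.0 - 59.032*I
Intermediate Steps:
S(d, Q) = ⅗ + Q/5 + d²/5 (S(d, Q) = ⅗ + (d*d + Q)/5 = ⅗ + (d² + Q)/5 = ⅗ + (Q + d²)/5 = ⅗ + (Q/5 + d²/5) = ⅗ + Q/5 + d²/5)
U(B) = -2 + √(12/5 + 6*B/5) (U(B) = -2 + √((⅗ + B/5 + (⅕)*3²) + B) = -2 + √((⅗ + B/5 + (⅕)*9) + B) = -2 + √((⅗ + B/5 + 9/5) + B) = -2 + √((12/5 + B/5) + B) = -2 + √(12/5 + 6*B/5))
((-19 + 49) - 52)*(-7 + U(-8)) = ((-19 + 49) - 52)*(-7 + (-2 + √(60 + 30*(-8))/5)) = (30 - 52)*(-7 + (-2 + √(60 - 240)/5)) = -22*(-7 + (-2 + √(-180)/5)) = -22*(-7 + (-2 + (6*I*√5)/5)) = -22*(-7 + (-2 + 6*I*√5/5)) = -22*(-9 + 6*I*√5/5) = 198 - 132*I*√5/5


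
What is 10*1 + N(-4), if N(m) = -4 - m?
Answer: 10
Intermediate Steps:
10*1 + N(-4) = 10*1 + (-4 - 1*(-4)) = 10 + (-4 + 4) = 10 + 0 = 10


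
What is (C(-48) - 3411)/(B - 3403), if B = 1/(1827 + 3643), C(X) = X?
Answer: 6306910/6204803 ≈ 1.0165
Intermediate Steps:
B = 1/5470 ≈ 0.00018282
(C(-48) - 3411)/(B - 3403) = (-48 - 3411)/(1/5470 - 3403) = -3459/(-18614409/5470) = -3459*(-5470/18614409) = 6306910/6204803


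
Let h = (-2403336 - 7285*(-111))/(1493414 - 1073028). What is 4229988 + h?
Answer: 1778226140667/420386 ≈ 4.2300e+6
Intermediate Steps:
h = -1594701/420386 (h = (-2403336 + 808635)/420386 = -1594701*1/420386 = -1594701/420386 ≈ -3.7934)
4229988 + h = 4229988 - 1594701/420386 = 1778226140667/420386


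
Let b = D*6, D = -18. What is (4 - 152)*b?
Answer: 15984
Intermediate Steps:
b = -108 (b = -18*6 = -108)
(4 - 152)*b = (4 - 152)*(-108) = -148*(-108) = 15984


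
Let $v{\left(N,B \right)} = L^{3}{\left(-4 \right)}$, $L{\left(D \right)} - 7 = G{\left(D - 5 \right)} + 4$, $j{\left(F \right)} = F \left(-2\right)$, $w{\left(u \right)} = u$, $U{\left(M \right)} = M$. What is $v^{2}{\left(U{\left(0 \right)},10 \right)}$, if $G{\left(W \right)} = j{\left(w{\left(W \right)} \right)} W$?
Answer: $11853911588401$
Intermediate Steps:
$j{\left(F \right)} = - 2 F$
$G{\left(W \right)} = - 2 W^{2}$ ($G{\left(W \right)} = - 2 W W = - 2 W^{2}$)
$L{\left(D \right)} = 11 - 2 \left(-5 + D\right)^{2}$ ($L{\left(D \right)} = 7 - \left(-4 + 2 \left(D - 5\right)^{2}\right) = 7 - \left(-4 + 2 \left(-5 + D\right)^{2}\right) = 11 - 2 \left(-5 + D\right)^{2}$)
$v{\left(N,B \right)} = -3442951$ ($v{\left(N,B \right)} = \left(11 - 2 \left(-5 - 4\right)^{2}\right)^{3} = \left(11 - 2 \left(-9\right)^{2}\right)^{3} = \left(11 - 162\right)^{3} = \left(-151\right)^{3} = -3442951$)
$v^{2}{\left(U{\left(0 \right)},10 \right)} = \left(-3442951\right)^{2} = 11853911588401$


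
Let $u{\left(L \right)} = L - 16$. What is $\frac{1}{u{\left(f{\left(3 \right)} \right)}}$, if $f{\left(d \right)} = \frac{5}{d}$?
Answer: $- \frac{3}{43} \approx -0.069767$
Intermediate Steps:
$u{\left(L \right)} = -16 + L$ ($u{\left(L \right)} = L - 16 = -16 + L$)
$\frac{1}{u{\left(f{\left(3 \right)} \right)}} = \frac{1}{-16 + \frac{5}{3}} = \frac{1}{- \frac{43}{3}} = - \frac{3}{43}$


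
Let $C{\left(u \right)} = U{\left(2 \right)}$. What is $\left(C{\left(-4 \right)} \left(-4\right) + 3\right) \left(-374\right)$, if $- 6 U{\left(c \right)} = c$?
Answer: $- \frac{4862}{3} \approx -1620.7$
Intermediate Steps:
$U{\left(c \right)} = - \frac{c}{6}$
$C{\left(u \right)} = - \frac{1}{3}$ ($C{\left(u \right)} = \left(- \frac{1}{6}\right) 2 = - \frac{1}{3}$)
$\left(C{\left(-4 \right)} \left(-4\right) + 3\right) \left(-374\right) = \left(\left(- \frac{1}{3}\right) \left(-4\right) + 3\right) \left(-374\right) = \left(\frac{4}{3} + 3\right) \left(-374\right) = \frac{13}{3} \left(-374\right) = - \frac{4862}{3}$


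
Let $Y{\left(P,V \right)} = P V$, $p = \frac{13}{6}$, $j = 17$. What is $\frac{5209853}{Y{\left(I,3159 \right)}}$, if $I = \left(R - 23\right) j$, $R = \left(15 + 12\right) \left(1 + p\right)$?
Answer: $\frac{10419706}{6712875} \approx 1.5522$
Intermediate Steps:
$p = \frac{13}{6}$ ($p = 13 \cdot \frac{1}{6} = \frac{13}{6} \approx 2.1667$)
$R = \frac{171}{2}$ ($R = \left(15 + 12\right) \left(1 + \frac{13}{6}\right) = 27 \cdot \frac{19}{6} = \frac{171}{2} \approx 85.5$)
$I = \frac{2125}{2}$ ($I = \left(\frac{171}{2} - 23\right) 17 = \frac{125}{2} \cdot 17 = \frac{2125}{2} \approx 1062.5$)
$\frac{5209853}{Y{\left(I,3159 \right)}} = \frac{5209853}{\frac{2125}{2} \cdot 3159} = \frac{5209853}{\frac{6712875}{2}} = 5209853 \cdot \frac{2}{6712875} = \frac{10419706}{6712875}$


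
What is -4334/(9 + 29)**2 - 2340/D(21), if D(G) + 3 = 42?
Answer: -45487/722 ≈ -63.001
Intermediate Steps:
D(G) = 39 (D(G) = -3 + 42 = 39)
-4334/(9 + 29)**2 - 2340/D(21) = -4334/(9 + 29)**2 - 2340/39 = -4334/(38**2) - 2340*1/39 = -4334/1444 - 60 = -4334*1/1444 - 60 = -2167/722 - 60 = -45487/722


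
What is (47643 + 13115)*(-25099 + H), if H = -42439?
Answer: -4103473804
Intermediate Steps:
(47643 + 13115)*(-25099 + H) = (47643 + 13115)*(-25099 - 42439) = 60758*(-67538) = -4103473804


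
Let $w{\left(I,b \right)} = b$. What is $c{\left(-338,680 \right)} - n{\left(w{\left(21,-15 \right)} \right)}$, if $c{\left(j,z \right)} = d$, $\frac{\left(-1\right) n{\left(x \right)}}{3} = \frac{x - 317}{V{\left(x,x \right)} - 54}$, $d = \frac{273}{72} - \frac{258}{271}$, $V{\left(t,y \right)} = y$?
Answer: $\frac{2584115}{149592} \approx 17.274$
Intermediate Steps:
$d = \frac{18469}{6504}$ ($d = 273 \cdot \frac{1}{72} - \frac{258}{271} = \frac{91}{24} - \frac{258}{271} = \frac{18469}{6504} \approx 2.8396$)
$n{\left(x \right)} = - \frac{3 \left(-317 + x\right)}{-54 + x}$ ($n{\left(x \right)} = - 3 \frac{x - 317}{x - 54} = - 3 \frac{x - 317}{-54 + x} = - 3 \frac{-317 + x}{-54 + x} = - \frac{3 \left(-317 + x\right)}{-54 + x}$)
$c{\left(j,z \right)} = \frac{18469}{6504}$
$c{\left(-338,680 \right)} - n{\left(w{\left(21,-15 \right)} \right)} = \frac{18469}{6504} - \frac{3 \left(317 - -15\right)}{-54 - 15} = \frac{18469}{6504} - \frac{3 \left(317 + 15\right)}{-69} = \frac{18469}{6504} - 3 \left(- \frac{1}{69}\right) 332 = \frac{18469}{6504} - - \frac{332}{23} = \frac{18469}{6504} + \frac{332}{23} = \frac{2584115}{149592}$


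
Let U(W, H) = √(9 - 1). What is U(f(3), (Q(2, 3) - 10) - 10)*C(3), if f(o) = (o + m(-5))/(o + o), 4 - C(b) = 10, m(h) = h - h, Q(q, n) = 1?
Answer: -12*√2 ≈ -16.971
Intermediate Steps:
m(h) = 0
C(b) = -6 (C(b) = 4 - 1*10 = 4 - 10 = -6)
f(o) = ½ (f(o) = (o + 0)/(o + o) = o/((2*o)) = o*(1/(2*o)) = ½)
U(W, H) = 2*√2 (U(W, H) = √8 = 2*√2)
U(f(3), (Q(2, 3) - 10) - 10)*C(3) = (2*√2)*(-6) = -12*√2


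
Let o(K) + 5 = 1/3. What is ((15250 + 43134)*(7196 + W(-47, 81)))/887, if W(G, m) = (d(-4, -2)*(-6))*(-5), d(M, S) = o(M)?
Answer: 411957504/887 ≈ 4.6444e+5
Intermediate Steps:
o(K) = -14/3 (o(K) = -5 + 1/3 = -5 + ⅓ = -14/3)
d(M, S) = -14/3
W(G, m) = -140 (W(G, m) = -14/3*(-6)*(-5) = 28*(-5) = -140)
((15250 + 43134)*(7196 + W(-47, 81)))/887 = ((15250 + 43134)*(7196 - 140))/887 = (58384*7056)*(1/887) = 411957504*(1/887) = 411957504/887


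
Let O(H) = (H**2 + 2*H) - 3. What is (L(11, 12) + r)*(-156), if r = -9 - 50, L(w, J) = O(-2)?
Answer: 9672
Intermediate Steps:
O(H) = -3 + H**2 + 2*H
L(w, J) = -3 (L(w, J) = -3 + (-2)**2 + 2*(-2) = -3 + 4 - 4 = -3)
r = -59
(L(11, 12) + r)*(-156) = (-3 - 59)*(-156) = -62*(-156) = 9672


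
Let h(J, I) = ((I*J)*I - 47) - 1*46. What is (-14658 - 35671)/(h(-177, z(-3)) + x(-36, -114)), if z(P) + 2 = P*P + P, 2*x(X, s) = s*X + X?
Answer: 50329/891 ≈ 56.486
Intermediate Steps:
x(X, s) = X/2 + X*s/2 (x(X, s) = (s*X + X)/2 = (X*s + X)/2 = (X + X*s)/2 = X/2 + X*s/2)
z(P) = -2 + P + P² (z(P) = -2 + (P*P + P) = -2 + (P² + P) = -2 + (P + P²) = -2 + P + P²)
h(J, I) = -93 + J*I² (h(J, I) = (J*I² - 47) - 46 = (-47 + J*I²) - 46 = -93 + J*I²)
(-14658 - 35671)/(h(-177, z(-3)) + x(-36, -114)) = (-14658 - 35671)/((-93 - 177*(-2 - 3 + (-3)²)²) + (½)*(-36)*(1 - 114)) = -50329/((-93 - 177*(-2 - 3 + 9)²) + (½)*(-36)*(-113)) = -50329/((-93 - 177*4²) + 2034) = -50329/((-93 - 177*16) + 2034) = -50329/((-93 - 2832) + 2034) = -50329/(-2925 + 2034) = -50329/(-891) = -50329*(-1/891) = 50329/891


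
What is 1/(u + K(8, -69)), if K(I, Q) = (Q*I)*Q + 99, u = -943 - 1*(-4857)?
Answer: 1/42101 ≈ 2.3752e-5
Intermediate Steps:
u = 3914 (u = -943 + 4857 = 3914)
K(I, Q) = 99 + I*Q² (K(I, Q) = (I*Q)*Q + 99 = I*Q² + 99 = 99 + I*Q²)
1/(u + K(8, -69)) = 1/(3914 + (99 + 8*(-69)²)) = 1/(3914 + (99 + 8*4761)) = 1/(3914 + (99 + 38088)) = 1/(3914 + 38187) = 1/42101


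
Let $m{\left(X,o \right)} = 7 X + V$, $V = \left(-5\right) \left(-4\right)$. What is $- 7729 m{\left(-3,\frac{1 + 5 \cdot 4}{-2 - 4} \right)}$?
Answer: $7729$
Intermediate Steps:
$V = 20$
$m{\left(X,o \right)} = 20 + 7 X$ ($m{\left(X,o \right)} = 7 X + 20 = 20 + 7 X$)
$- 7729 m{\left(-3,\frac{1 + 5 \cdot 4}{-2 - 4} \right)} = - 7729 \left(20 + 7 \left(-3\right)\right) = - 7729 \left(20 - 21\right) = \left(-7729\right) \left(-1\right) = 7729$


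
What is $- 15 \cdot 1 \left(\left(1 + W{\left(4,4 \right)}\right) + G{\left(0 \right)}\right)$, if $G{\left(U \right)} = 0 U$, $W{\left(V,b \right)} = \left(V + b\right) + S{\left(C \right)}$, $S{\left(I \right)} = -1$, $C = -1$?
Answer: $-120$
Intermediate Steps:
$W{\left(V,b \right)} = -1 + V + b$ ($W{\left(V,b \right)} = \left(V + b\right) - 1 = -1 + V + b$)
$G{\left(U \right)} = 0$
$- 15 \cdot 1 \left(\left(1 + W{\left(4,4 \right)}\right) + G{\left(0 \right)}\right) = - 15 \cdot 1 \left(\left(1 + \left(-1 + 4 + 4\right)\right) + 0\right) = - 15 \cdot 1 \left(\left(1 + 7\right) + 0\right) = - 15 \cdot 1 \left(8 + 0\right) = - 15 \cdot 1 \cdot 8 = \left(-15\right) 8 = -120$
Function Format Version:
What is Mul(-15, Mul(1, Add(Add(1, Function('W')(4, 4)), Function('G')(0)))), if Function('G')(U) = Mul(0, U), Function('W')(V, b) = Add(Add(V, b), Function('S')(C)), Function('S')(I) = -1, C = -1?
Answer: -120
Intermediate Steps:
Function('W')(V, b) = Add(-1, V, b) (Function('W')(V, b) = Add(Add(V, b), -1) = Add(-1, V, b))
Function('G')(U) = 0
Mul(-15, Mul(1, Add(Add(1, Function('W')(4, 4)), Function('G')(0)))) = Mul(-15, Mul(1, Add(Add(1, Add(-1, 4, 4)), 0))) = Mul(-15, Mul(1, Add(Add(1, 7), 0))) = Mul(-15, Mul(1, Add(8, 0))) = Mul(-15, Mul(1, 8)) = Mul(-15, 8) = -120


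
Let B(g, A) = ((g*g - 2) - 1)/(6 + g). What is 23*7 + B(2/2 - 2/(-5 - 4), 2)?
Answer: 94063/585 ≈ 160.79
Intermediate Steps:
B(g, A) = (-3 + g**2)/(6 + g) (B(g, A) = ((g**2 - 2) - 1)/(6 + g) = ((-2 + g**2) - 1)/(6 + g) = (-3 + g**2)/(6 + g))
23*7 + B(2/2 - 2/(-5 - 4), 2) = 23*7 + (-3 + (2/2 - 2/(-5 - 4))**2)/(6 + (2/2 - 2/(-5 - 4))) = 161 + (-3 + (2*(1/2) - 2/(-9))**2)/(6 + (2*(1/2) - 2/(-9))) = 161 + (-3 + (1 - 2*(-1/9))**2)/(6 + (1 - 2*(-1/9))) = 161 + (-3 + (1 + 2/9)**2)/(6 + (1 + 2/9)) = 161 + (-3 + (11/9)**2)/(6 + 11/9) = 161 + (-3 + 121/81)/(65/9) = 161 + (9/65)*(-122/81) = 161 - 122/585 = 94063/585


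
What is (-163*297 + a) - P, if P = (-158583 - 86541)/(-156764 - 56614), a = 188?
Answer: -155908673/3233 ≈ -48224.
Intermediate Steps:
P = 3714/3233 (P = -245124/(-213378) = -245124*(-1/213378) = 3714/3233 ≈ 1.1488)
(-163*297 + a) - P = (-163*297 + 188) - 1*3714/3233 = (-48411 + 188) - 3714/3233 = -48223 - 3714/3233 = -155908673/3233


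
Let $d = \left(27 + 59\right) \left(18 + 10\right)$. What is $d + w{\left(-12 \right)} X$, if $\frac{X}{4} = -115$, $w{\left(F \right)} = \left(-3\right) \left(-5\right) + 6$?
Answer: $-7252$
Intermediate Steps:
$w{\left(F \right)} = 21$ ($w{\left(F \right)} = 15 + 6 = 21$)
$X = -460$ ($X = 4 \left(-115\right) = -460$)
$d = 2408$ ($d = 86 \cdot 28 = 2408$)
$d + w{\left(-12 \right)} X = 2408 + 21 \left(-460\right) = 2408 - 9660 = -7252$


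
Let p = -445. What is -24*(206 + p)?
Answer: 5736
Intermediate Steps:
-24*(206 + p) = -24*(206 - 445) = -24*(-239) = 5736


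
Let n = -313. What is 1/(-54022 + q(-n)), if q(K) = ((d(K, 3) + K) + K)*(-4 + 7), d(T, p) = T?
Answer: -1/51205 ≈ -1.9529e-5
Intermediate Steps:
q(K) = 9*K (q(K) = ((K + K) + K)*(-4 + 7) = (2*K + K)*3 = (3*K)*3 = 9*K)
1/(-54022 + q(-n)) = 1/(-54022 + 9*(-1*(-313))) = 1/(-54022 + 9*313) = 1/(-54022 + 2817) = 1/(-51205) = -1/51205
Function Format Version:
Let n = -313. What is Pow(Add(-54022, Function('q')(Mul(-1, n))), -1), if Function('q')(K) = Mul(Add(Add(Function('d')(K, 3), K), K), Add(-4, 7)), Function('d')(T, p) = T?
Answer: Rational(-1, 51205) ≈ -1.9529e-5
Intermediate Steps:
Function('q')(K) = Mul(9, K) (Function('q')(K) = Mul(Add(Add(K, K), K), Add(-4, 7)) = Mul(Add(Mul(2, K), K), 3) = Mul(Mul(3, K), 3) = Mul(9, K))
Pow(Add(-54022, Function('q')(Mul(-1, n))), -1) = Pow(Add(-54022, Mul(9, Mul(-1, -313))), -1) = Pow(Add(-54022, Mul(9, 313)), -1) = Pow(Add(-54022, 2817), -1) = Pow(-51205, -1) = Rational(-1, 51205)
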